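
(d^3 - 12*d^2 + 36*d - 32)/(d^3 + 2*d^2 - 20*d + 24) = (d - 8)/(d + 6)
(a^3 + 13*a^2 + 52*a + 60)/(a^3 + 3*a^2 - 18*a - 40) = (a + 6)/(a - 4)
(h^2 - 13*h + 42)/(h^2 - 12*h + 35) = (h - 6)/(h - 5)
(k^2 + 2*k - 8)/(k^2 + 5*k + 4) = (k - 2)/(k + 1)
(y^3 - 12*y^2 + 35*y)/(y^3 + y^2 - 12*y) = (y^2 - 12*y + 35)/(y^2 + y - 12)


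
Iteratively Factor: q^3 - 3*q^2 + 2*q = (q - 2)*(q^2 - q) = q*(q - 2)*(q - 1)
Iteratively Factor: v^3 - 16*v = (v)*(v^2 - 16) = v*(v - 4)*(v + 4)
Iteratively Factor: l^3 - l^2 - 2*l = (l)*(l^2 - l - 2) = l*(l - 2)*(l + 1)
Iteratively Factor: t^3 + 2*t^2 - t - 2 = (t + 2)*(t^2 - 1) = (t - 1)*(t + 2)*(t + 1)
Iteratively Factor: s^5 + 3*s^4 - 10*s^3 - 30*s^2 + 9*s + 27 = (s - 3)*(s^4 + 6*s^3 + 8*s^2 - 6*s - 9) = (s - 3)*(s + 1)*(s^3 + 5*s^2 + 3*s - 9) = (s - 3)*(s - 1)*(s + 1)*(s^2 + 6*s + 9) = (s - 3)*(s - 1)*(s + 1)*(s + 3)*(s + 3)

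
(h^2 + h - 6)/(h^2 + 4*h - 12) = (h + 3)/(h + 6)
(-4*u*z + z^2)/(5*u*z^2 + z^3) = (-4*u + z)/(z*(5*u + z))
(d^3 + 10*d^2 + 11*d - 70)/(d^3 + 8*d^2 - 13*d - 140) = (d - 2)/(d - 4)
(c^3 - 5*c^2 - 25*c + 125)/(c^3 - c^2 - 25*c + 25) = (c - 5)/(c - 1)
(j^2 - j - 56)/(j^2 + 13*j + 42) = (j - 8)/(j + 6)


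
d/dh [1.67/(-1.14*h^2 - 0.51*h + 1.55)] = (3.8076*h + 0.8517)/(1.14*h^2 + 0.51*h - 1.55)^2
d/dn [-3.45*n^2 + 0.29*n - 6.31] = 0.29 - 6.9*n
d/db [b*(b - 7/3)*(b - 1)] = 3*b^2 - 20*b/3 + 7/3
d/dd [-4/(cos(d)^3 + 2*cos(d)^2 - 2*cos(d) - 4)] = 4*(-3*cos(d)^2 - 4*cos(d) + 2)*sin(d)/((sin(d)^2 + 1)^2*(cos(d) + 2)^2)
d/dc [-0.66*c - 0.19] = -0.660000000000000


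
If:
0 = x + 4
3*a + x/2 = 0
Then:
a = 2/3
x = -4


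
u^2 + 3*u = u*(u + 3)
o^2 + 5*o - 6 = (o - 1)*(o + 6)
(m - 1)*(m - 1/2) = m^2 - 3*m/2 + 1/2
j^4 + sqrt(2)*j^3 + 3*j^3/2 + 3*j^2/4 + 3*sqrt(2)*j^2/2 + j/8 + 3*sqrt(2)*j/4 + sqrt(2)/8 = (j + 1/2)^3*(j + sqrt(2))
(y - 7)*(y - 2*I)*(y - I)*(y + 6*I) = y^4 - 7*y^3 + 3*I*y^3 + 16*y^2 - 21*I*y^2 - 112*y - 12*I*y + 84*I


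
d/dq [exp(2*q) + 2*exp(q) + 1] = 2*(exp(q) + 1)*exp(q)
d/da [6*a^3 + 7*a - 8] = 18*a^2 + 7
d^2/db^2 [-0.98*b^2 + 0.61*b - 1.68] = -1.96000000000000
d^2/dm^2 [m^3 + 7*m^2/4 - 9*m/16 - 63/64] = 6*m + 7/2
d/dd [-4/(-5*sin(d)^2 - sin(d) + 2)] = -4*(10*sin(d) + 1)*cos(d)/(5*sin(d)^2 + sin(d) - 2)^2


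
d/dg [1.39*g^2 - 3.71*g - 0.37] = 2.78*g - 3.71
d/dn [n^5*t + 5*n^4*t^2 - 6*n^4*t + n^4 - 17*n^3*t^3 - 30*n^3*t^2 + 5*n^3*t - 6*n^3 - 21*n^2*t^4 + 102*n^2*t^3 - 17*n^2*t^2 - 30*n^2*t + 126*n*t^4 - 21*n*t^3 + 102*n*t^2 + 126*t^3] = 5*n^4*t + 20*n^3*t^2 - 24*n^3*t + 4*n^3 - 51*n^2*t^3 - 90*n^2*t^2 + 15*n^2*t - 18*n^2 - 42*n*t^4 + 204*n*t^3 - 34*n*t^2 - 60*n*t + 126*t^4 - 21*t^3 + 102*t^2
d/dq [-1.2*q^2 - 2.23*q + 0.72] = -2.4*q - 2.23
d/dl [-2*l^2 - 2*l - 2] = -4*l - 2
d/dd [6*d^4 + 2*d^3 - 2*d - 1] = 24*d^3 + 6*d^2 - 2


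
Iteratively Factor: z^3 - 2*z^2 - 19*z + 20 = (z - 1)*(z^2 - z - 20) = (z - 5)*(z - 1)*(z + 4)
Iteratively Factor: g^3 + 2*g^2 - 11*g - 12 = (g + 1)*(g^2 + g - 12) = (g - 3)*(g + 1)*(g + 4)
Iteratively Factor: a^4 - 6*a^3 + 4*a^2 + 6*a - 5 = (a - 1)*(a^3 - 5*a^2 - a + 5) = (a - 1)*(a + 1)*(a^2 - 6*a + 5) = (a - 1)^2*(a + 1)*(a - 5)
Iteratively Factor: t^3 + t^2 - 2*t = (t)*(t^2 + t - 2) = t*(t - 1)*(t + 2)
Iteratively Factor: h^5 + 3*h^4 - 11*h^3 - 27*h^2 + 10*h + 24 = (h + 1)*(h^4 + 2*h^3 - 13*h^2 - 14*h + 24) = (h - 1)*(h + 1)*(h^3 + 3*h^2 - 10*h - 24) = (h - 1)*(h + 1)*(h + 4)*(h^2 - h - 6) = (h - 3)*(h - 1)*(h + 1)*(h + 4)*(h + 2)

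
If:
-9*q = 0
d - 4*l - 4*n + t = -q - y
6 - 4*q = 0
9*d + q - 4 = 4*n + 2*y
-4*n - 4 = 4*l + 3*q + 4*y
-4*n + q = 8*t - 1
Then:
No Solution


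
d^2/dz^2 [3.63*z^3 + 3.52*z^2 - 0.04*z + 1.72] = 21.78*z + 7.04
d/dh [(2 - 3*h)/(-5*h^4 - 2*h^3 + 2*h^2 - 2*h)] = (-45*h^4 + 28*h^3 + 18*h^2 - 8*h + 4)/(h^2*(25*h^6 + 20*h^5 - 16*h^4 + 12*h^3 + 12*h^2 - 8*h + 4))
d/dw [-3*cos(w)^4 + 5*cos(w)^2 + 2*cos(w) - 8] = 2*(6*cos(w)^3 - 5*cos(w) - 1)*sin(w)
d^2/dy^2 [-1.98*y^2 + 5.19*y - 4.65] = -3.96000000000000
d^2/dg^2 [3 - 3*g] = 0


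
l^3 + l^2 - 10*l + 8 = (l - 2)*(l - 1)*(l + 4)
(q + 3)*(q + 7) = q^2 + 10*q + 21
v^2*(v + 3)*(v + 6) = v^4 + 9*v^3 + 18*v^2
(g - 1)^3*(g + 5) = g^4 + 2*g^3 - 12*g^2 + 14*g - 5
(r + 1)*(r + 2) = r^2 + 3*r + 2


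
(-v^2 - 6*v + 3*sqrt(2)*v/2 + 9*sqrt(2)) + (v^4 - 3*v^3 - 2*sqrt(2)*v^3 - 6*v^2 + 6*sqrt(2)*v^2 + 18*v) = v^4 - 3*v^3 - 2*sqrt(2)*v^3 - 7*v^2 + 6*sqrt(2)*v^2 + 3*sqrt(2)*v/2 + 12*v + 9*sqrt(2)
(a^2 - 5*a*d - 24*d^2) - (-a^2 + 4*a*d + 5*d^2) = 2*a^2 - 9*a*d - 29*d^2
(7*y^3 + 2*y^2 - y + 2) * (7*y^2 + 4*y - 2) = 49*y^5 + 42*y^4 - 13*y^3 + 6*y^2 + 10*y - 4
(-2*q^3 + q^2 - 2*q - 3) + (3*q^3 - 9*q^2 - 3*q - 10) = q^3 - 8*q^2 - 5*q - 13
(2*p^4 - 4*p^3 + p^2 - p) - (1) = 2*p^4 - 4*p^3 + p^2 - p - 1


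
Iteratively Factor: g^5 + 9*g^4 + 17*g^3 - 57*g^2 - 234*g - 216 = (g + 3)*(g^4 + 6*g^3 - g^2 - 54*g - 72) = (g - 3)*(g + 3)*(g^3 + 9*g^2 + 26*g + 24) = (g - 3)*(g + 3)*(g + 4)*(g^2 + 5*g + 6) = (g - 3)*(g + 3)^2*(g + 4)*(g + 2)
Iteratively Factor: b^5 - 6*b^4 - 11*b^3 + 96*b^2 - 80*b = (b)*(b^4 - 6*b^3 - 11*b^2 + 96*b - 80) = b*(b - 1)*(b^3 - 5*b^2 - 16*b + 80) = b*(b - 4)*(b - 1)*(b^2 - b - 20) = b*(b - 4)*(b - 1)*(b + 4)*(b - 5)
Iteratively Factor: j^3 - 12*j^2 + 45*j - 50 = (j - 2)*(j^2 - 10*j + 25) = (j - 5)*(j - 2)*(j - 5)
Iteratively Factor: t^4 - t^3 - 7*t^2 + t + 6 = (t - 1)*(t^3 - 7*t - 6) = (t - 1)*(t + 1)*(t^2 - t - 6) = (t - 1)*(t + 1)*(t + 2)*(t - 3)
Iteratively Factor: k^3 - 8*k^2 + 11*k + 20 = (k - 5)*(k^2 - 3*k - 4) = (k - 5)*(k + 1)*(k - 4)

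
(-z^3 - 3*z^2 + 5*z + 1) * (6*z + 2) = -6*z^4 - 20*z^3 + 24*z^2 + 16*z + 2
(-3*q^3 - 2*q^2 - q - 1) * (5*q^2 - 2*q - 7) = -15*q^5 - 4*q^4 + 20*q^3 + 11*q^2 + 9*q + 7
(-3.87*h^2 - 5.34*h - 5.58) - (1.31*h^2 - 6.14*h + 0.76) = -5.18*h^2 + 0.8*h - 6.34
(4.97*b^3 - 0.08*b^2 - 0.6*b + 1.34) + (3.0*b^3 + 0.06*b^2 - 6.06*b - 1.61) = 7.97*b^3 - 0.02*b^2 - 6.66*b - 0.27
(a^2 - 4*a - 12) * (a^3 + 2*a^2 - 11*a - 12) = a^5 - 2*a^4 - 31*a^3 + 8*a^2 + 180*a + 144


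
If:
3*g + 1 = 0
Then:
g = -1/3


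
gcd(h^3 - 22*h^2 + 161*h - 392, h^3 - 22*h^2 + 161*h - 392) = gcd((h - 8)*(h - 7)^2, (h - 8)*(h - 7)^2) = h^3 - 22*h^2 + 161*h - 392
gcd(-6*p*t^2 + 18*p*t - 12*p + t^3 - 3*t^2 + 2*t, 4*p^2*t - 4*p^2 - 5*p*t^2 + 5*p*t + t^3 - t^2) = t - 1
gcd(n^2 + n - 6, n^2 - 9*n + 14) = n - 2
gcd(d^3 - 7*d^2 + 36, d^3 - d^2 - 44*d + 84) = d - 6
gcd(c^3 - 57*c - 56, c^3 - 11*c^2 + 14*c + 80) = c - 8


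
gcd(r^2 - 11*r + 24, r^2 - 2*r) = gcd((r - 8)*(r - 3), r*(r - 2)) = 1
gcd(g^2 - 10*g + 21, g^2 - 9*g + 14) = g - 7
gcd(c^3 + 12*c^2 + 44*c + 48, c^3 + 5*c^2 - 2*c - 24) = c + 4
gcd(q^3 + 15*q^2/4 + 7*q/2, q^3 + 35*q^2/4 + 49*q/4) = q^2 + 7*q/4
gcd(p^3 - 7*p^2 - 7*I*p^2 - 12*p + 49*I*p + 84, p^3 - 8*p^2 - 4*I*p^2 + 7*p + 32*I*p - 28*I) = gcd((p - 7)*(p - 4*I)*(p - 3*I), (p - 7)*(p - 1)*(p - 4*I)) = p^2 + p*(-7 - 4*I) + 28*I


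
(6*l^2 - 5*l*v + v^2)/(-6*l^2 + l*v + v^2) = (-3*l + v)/(3*l + v)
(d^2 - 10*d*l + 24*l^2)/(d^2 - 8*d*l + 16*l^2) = (d - 6*l)/(d - 4*l)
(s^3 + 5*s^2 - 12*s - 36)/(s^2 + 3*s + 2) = (s^2 + 3*s - 18)/(s + 1)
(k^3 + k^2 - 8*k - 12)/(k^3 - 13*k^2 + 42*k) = (k^3 + k^2 - 8*k - 12)/(k*(k^2 - 13*k + 42))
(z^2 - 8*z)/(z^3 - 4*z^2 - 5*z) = (8 - z)/(-z^2 + 4*z + 5)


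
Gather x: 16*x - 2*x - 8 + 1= 14*x - 7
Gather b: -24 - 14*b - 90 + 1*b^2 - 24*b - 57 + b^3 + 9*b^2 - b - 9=b^3 + 10*b^2 - 39*b - 180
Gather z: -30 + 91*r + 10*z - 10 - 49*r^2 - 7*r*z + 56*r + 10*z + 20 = -49*r^2 + 147*r + z*(20 - 7*r) - 20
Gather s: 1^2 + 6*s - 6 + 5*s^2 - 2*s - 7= 5*s^2 + 4*s - 12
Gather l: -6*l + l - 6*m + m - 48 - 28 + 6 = -5*l - 5*m - 70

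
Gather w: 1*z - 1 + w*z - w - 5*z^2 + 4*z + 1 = w*(z - 1) - 5*z^2 + 5*z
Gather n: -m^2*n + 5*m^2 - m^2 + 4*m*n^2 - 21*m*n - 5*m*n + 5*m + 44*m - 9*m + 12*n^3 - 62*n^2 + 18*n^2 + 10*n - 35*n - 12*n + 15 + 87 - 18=4*m^2 + 40*m + 12*n^3 + n^2*(4*m - 44) + n*(-m^2 - 26*m - 37) + 84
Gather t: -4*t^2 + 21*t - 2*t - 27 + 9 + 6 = -4*t^2 + 19*t - 12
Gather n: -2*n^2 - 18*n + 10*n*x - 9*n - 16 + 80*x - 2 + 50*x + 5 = -2*n^2 + n*(10*x - 27) + 130*x - 13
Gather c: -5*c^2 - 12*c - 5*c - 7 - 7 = -5*c^2 - 17*c - 14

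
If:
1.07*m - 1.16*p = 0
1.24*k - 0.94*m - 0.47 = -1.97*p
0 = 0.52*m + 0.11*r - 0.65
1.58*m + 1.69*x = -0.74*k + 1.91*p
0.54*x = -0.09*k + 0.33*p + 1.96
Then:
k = 10.37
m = -14.12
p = -13.03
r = 72.67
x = -6.06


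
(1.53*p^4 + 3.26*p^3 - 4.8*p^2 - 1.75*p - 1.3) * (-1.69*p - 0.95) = -2.5857*p^5 - 6.9629*p^4 + 5.015*p^3 + 7.5175*p^2 + 3.8595*p + 1.235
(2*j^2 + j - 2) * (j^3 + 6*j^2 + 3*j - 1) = 2*j^5 + 13*j^4 + 10*j^3 - 11*j^2 - 7*j + 2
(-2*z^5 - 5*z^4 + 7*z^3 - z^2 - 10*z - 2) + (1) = -2*z^5 - 5*z^4 + 7*z^3 - z^2 - 10*z - 1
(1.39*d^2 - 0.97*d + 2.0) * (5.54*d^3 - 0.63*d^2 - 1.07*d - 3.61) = 7.7006*d^5 - 6.2495*d^4 + 10.2038*d^3 - 5.24*d^2 + 1.3617*d - 7.22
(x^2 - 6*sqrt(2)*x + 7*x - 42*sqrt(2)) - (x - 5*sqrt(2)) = x^2 - 6*sqrt(2)*x + 6*x - 37*sqrt(2)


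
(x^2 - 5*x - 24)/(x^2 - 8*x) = (x + 3)/x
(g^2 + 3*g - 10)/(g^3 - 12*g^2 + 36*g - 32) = (g + 5)/(g^2 - 10*g + 16)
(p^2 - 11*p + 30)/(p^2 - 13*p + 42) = (p - 5)/(p - 7)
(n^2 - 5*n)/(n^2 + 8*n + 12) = n*(n - 5)/(n^2 + 8*n + 12)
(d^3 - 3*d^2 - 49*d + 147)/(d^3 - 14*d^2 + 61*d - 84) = (d + 7)/(d - 4)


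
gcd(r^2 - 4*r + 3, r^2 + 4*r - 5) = r - 1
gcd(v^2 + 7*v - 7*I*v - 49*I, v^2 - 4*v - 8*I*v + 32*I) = 1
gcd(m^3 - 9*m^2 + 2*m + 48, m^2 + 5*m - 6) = 1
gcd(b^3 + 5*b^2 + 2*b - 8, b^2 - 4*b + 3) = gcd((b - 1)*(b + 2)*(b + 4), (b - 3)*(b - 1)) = b - 1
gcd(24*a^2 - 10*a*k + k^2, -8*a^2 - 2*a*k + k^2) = 4*a - k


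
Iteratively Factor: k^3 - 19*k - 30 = (k + 2)*(k^2 - 2*k - 15) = (k - 5)*(k + 2)*(k + 3)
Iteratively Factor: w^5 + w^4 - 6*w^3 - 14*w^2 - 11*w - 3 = (w - 3)*(w^4 + 4*w^3 + 6*w^2 + 4*w + 1) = (w - 3)*(w + 1)*(w^3 + 3*w^2 + 3*w + 1) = (w - 3)*(w + 1)^2*(w^2 + 2*w + 1) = (w - 3)*(w + 1)^3*(w + 1)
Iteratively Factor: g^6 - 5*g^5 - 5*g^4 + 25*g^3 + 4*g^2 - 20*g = (g - 5)*(g^5 - 5*g^3 + 4*g) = (g - 5)*(g - 1)*(g^4 + g^3 - 4*g^2 - 4*g) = g*(g - 5)*(g - 1)*(g^3 + g^2 - 4*g - 4) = g*(g - 5)*(g - 1)*(g + 2)*(g^2 - g - 2) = g*(g - 5)*(g - 2)*(g - 1)*(g + 2)*(g + 1)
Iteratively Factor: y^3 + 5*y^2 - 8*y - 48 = (y + 4)*(y^2 + y - 12) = (y - 3)*(y + 4)*(y + 4)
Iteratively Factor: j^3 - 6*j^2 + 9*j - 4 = (j - 1)*(j^2 - 5*j + 4) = (j - 4)*(j - 1)*(j - 1)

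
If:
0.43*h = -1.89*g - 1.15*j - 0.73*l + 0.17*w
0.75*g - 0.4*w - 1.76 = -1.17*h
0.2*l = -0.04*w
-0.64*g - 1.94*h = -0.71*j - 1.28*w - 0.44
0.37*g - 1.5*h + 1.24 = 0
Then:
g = 2.91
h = 1.54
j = -3.83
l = -1.12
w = 5.58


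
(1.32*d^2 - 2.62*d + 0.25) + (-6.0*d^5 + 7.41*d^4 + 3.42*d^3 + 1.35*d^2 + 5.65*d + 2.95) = -6.0*d^5 + 7.41*d^4 + 3.42*d^3 + 2.67*d^2 + 3.03*d + 3.2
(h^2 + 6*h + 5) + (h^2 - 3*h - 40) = 2*h^2 + 3*h - 35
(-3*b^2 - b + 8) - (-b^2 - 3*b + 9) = -2*b^2 + 2*b - 1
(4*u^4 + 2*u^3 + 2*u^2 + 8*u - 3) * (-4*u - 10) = -16*u^5 - 48*u^4 - 28*u^3 - 52*u^2 - 68*u + 30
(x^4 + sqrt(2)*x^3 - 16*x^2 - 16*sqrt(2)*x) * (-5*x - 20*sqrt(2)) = -5*x^5 - 25*sqrt(2)*x^4 + 40*x^3 + 400*sqrt(2)*x^2 + 640*x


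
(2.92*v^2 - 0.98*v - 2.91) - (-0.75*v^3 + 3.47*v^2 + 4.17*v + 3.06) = 0.75*v^3 - 0.55*v^2 - 5.15*v - 5.97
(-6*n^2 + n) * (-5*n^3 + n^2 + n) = 30*n^5 - 11*n^4 - 5*n^3 + n^2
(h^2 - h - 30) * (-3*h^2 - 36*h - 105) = -3*h^4 - 33*h^3 + 21*h^2 + 1185*h + 3150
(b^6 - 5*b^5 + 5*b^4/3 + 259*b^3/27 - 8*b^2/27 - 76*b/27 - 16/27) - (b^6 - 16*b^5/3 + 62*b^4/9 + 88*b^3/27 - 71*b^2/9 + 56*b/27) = b^5/3 - 47*b^4/9 + 19*b^3/3 + 205*b^2/27 - 44*b/9 - 16/27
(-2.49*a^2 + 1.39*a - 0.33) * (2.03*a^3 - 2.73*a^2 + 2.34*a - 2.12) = -5.0547*a^5 + 9.6194*a^4 - 10.2912*a^3 + 9.4323*a^2 - 3.719*a + 0.6996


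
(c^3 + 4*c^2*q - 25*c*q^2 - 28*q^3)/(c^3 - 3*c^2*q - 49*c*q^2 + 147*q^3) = (c^2 - 3*c*q - 4*q^2)/(c^2 - 10*c*q + 21*q^2)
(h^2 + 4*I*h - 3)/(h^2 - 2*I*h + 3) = (h + 3*I)/(h - 3*I)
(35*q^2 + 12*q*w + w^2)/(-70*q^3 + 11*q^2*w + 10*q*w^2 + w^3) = -1/(2*q - w)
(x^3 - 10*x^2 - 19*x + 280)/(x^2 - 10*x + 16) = (x^2 - 2*x - 35)/(x - 2)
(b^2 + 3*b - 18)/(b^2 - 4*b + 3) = (b + 6)/(b - 1)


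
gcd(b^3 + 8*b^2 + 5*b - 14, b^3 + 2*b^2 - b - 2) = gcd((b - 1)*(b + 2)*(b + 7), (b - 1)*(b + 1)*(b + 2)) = b^2 + b - 2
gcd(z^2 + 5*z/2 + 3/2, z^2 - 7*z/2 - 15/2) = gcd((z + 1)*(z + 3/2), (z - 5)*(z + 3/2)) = z + 3/2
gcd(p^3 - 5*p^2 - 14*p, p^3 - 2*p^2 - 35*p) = p^2 - 7*p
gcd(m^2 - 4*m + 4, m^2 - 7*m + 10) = m - 2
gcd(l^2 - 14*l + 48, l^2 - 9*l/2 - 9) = l - 6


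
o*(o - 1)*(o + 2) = o^3 + o^2 - 2*o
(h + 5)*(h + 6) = h^2 + 11*h + 30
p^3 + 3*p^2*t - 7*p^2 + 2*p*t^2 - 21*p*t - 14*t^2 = (p - 7)*(p + t)*(p + 2*t)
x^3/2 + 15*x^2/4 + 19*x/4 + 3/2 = (x/2 + 1/2)*(x + 1/2)*(x + 6)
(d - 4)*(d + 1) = d^2 - 3*d - 4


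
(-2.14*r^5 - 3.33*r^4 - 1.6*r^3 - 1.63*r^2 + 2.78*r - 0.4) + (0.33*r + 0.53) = -2.14*r^5 - 3.33*r^4 - 1.6*r^3 - 1.63*r^2 + 3.11*r + 0.13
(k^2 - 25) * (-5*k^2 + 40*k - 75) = -5*k^4 + 40*k^3 + 50*k^2 - 1000*k + 1875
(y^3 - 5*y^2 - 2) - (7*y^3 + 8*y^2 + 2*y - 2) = -6*y^3 - 13*y^2 - 2*y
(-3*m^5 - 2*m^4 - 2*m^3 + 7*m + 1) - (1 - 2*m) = -3*m^5 - 2*m^4 - 2*m^3 + 9*m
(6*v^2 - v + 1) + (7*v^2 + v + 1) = 13*v^2 + 2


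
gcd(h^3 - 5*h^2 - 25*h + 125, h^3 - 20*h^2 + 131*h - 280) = h - 5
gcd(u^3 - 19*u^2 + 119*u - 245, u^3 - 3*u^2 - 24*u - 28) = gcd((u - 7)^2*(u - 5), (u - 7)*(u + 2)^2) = u - 7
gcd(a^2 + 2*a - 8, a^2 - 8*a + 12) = a - 2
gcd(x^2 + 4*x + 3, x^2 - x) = 1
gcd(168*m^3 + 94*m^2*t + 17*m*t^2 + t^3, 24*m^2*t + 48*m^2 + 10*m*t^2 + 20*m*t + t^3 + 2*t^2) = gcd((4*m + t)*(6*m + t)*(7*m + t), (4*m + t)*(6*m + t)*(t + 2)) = 24*m^2 + 10*m*t + t^2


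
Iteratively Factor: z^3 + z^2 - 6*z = (z - 2)*(z^2 + 3*z) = z*(z - 2)*(z + 3)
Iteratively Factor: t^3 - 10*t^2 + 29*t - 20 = (t - 5)*(t^2 - 5*t + 4) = (t - 5)*(t - 1)*(t - 4)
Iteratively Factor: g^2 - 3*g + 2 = (g - 1)*(g - 2)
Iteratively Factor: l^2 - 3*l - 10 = (l + 2)*(l - 5)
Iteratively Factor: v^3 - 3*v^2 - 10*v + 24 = (v + 3)*(v^2 - 6*v + 8) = (v - 4)*(v + 3)*(v - 2)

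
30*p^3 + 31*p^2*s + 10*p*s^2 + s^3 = (2*p + s)*(3*p + s)*(5*p + s)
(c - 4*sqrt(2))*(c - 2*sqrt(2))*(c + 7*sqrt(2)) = c^3 + sqrt(2)*c^2 - 68*c + 112*sqrt(2)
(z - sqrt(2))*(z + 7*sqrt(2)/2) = z^2 + 5*sqrt(2)*z/2 - 7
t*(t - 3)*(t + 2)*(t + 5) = t^4 + 4*t^3 - 11*t^2 - 30*t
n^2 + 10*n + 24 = (n + 4)*(n + 6)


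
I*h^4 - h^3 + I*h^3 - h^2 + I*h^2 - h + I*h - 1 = (h - I)*(h + I)^2*(I*h + I)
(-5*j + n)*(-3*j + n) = 15*j^2 - 8*j*n + n^2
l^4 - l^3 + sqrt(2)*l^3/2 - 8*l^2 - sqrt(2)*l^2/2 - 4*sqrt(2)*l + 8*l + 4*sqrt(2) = (l - 1)*(l - 2*sqrt(2))*(l + sqrt(2)/2)*(l + 2*sqrt(2))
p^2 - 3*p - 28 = (p - 7)*(p + 4)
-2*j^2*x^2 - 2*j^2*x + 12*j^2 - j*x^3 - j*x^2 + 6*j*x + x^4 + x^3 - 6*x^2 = (-2*j + x)*(j + x)*(x - 2)*(x + 3)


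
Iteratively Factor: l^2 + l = (l + 1)*(l)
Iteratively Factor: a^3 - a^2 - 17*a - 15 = (a - 5)*(a^2 + 4*a + 3) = (a - 5)*(a + 1)*(a + 3)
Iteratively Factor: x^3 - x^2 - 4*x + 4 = (x - 2)*(x^2 + x - 2) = (x - 2)*(x + 2)*(x - 1)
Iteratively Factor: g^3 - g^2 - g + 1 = (g + 1)*(g^2 - 2*g + 1) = (g - 1)*(g + 1)*(g - 1)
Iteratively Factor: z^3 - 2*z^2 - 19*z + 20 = (z + 4)*(z^2 - 6*z + 5) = (z - 1)*(z + 4)*(z - 5)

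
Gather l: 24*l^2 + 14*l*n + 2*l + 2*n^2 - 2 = 24*l^2 + l*(14*n + 2) + 2*n^2 - 2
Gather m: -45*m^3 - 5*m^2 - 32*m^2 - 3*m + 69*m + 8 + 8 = -45*m^3 - 37*m^2 + 66*m + 16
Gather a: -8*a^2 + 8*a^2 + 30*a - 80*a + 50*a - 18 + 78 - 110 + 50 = 0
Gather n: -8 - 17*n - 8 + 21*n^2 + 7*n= 21*n^2 - 10*n - 16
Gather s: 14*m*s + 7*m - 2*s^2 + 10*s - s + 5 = 7*m - 2*s^2 + s*(14*m + 9) + 5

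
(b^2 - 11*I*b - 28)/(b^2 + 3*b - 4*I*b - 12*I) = (b - 7*I)/(b + 3)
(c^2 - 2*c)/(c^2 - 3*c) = (c - 2)/(c - 3)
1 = 1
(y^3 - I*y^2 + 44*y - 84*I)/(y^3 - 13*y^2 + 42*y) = (y^3 - I*y^2 + 44*y - 84*I)/(y*(y^2 - 13*y + 42))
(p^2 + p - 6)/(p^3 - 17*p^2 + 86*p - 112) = (p + 3)/(p^2 - 15*p + 56)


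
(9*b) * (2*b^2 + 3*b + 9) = 18*b^3 + 27*b^2 + 81*b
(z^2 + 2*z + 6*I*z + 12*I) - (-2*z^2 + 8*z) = 3*z^2 - 6*z + 6*I*z + 12*I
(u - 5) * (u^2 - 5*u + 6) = u^3 - 10*u^2 + 31*u - 30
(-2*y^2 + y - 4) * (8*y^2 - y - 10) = -16*y^4 + 10*y^3 - 13*y^2 - 6*y + 40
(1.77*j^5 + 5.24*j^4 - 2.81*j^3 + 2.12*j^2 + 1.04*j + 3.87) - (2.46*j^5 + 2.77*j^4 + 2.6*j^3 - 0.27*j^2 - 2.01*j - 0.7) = -0.69*j^5 + 2.47*j^4 - 5.41*j^3 + 2.39*j^2 + 3.05*j + 4.57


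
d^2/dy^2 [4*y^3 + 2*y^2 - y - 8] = 24*y + 4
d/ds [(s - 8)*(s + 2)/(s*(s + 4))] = 2*(5*s^2 + 16*s + 32)/(s^2*(s^2 + 8*s + 16))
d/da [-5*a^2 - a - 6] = -10*a - 1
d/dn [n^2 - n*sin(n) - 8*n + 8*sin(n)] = -n*cos(n) + 2*n - sin(n) + 8*cos(n) - 8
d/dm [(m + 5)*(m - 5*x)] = 2*m - 5*x + 5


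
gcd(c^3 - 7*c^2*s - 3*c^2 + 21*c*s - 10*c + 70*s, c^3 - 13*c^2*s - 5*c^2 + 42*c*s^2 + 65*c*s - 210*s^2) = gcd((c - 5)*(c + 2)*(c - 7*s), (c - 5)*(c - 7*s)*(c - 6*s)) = -c^2 + 7*c*s + 5*c - 35*s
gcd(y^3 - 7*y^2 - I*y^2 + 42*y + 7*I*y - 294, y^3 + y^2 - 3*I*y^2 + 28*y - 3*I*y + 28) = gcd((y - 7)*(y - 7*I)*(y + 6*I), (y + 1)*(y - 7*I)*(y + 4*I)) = y - 7*I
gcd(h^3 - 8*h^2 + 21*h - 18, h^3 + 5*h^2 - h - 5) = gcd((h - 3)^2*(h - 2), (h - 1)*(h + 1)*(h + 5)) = 1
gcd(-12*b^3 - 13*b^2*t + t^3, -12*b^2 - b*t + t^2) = -12*b^2 - b*t + t^2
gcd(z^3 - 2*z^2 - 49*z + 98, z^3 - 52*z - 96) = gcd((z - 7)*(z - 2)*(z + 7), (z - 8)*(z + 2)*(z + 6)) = 1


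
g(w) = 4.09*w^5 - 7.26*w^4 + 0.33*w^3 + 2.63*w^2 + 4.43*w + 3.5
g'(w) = 20.45*w^4 - 29.04*w^3 + 0.99*w^2 + 5.26*w + 4.43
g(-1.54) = -74.55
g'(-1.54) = 219.76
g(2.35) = 104.43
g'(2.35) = 269.07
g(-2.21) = -385.81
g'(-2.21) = 798.92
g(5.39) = 12634.45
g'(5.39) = 12774.45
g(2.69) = 236.81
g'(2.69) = 531.26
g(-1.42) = -51.56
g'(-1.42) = 165.25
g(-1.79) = -147.59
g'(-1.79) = 374.69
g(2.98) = 437.44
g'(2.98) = 873.11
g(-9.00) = -289207.18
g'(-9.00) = 155379.89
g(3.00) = 455.18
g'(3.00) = 901.49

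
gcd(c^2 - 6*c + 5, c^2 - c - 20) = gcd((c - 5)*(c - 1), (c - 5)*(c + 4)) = c - 5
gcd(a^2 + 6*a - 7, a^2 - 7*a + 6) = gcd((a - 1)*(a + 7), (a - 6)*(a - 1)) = a - 1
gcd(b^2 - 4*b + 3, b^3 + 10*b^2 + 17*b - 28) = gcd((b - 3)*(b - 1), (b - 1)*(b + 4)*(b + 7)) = b - 1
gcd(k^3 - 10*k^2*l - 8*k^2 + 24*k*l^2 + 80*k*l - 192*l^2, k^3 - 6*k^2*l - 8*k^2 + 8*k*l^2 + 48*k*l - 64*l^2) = k^2 - 4*k*l - 8*k + 32*l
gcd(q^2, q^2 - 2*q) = q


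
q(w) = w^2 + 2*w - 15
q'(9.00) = 20.00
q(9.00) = 84.00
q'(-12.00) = -22.00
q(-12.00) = 105.00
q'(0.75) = 3.50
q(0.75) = -12.94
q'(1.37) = 4.74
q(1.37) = -10.38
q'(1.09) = 4.18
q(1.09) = -11.63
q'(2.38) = 6.76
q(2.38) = -4.58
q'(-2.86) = -3.72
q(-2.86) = -12.54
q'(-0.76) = 0.48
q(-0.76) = -15.94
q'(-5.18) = -8.36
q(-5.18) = 1.47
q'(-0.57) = 0.86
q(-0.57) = -15.82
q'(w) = 2*w + 2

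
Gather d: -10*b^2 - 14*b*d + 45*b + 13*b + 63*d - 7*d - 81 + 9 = -10*b^2 + 58*b + d*(56 - 14*b) - 72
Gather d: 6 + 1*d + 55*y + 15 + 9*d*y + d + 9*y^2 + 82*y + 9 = d*(9*y + 2) + 9*y^2 + 137*y + 30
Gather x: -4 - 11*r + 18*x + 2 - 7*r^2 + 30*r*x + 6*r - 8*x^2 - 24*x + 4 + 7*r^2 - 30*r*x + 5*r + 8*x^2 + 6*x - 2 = 0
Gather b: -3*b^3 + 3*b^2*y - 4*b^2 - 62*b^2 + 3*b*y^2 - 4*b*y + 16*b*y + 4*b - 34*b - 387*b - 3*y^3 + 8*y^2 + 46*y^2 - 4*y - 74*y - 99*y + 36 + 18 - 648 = -3*b^3 + b^2*(3*y - 66) + b*(3*y^2 + 12*y - 417) - 3*y^3 + 54*y^2 - 177*y - 594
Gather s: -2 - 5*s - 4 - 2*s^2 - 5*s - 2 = -2*s^2 - 10*s - 8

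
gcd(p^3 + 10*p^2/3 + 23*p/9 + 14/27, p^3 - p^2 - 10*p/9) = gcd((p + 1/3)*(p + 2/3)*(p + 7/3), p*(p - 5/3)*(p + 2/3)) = p + 2/3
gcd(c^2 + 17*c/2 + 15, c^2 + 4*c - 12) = c + 6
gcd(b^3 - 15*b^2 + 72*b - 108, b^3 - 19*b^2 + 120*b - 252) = b^2 - 12*b + 36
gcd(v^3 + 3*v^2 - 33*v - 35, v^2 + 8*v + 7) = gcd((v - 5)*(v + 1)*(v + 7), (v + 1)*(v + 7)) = v^2 + 8*v + 7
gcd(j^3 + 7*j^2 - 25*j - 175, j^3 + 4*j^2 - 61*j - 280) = j^2 + 12*j + 35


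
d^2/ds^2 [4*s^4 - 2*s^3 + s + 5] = 12*s*(4*s - 1)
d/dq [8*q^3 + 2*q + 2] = 24*q^2 + 2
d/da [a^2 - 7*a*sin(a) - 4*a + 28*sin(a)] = -7*a*cos(a) + 2*a - 7*sin(a) + 28*cos(a) - 4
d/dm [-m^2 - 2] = -2*m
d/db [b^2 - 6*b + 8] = 2*b - 6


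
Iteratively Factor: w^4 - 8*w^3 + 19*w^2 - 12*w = (w - 1)*(w^3 - 7*w^2 + 12*w) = w*(w - 1)*(w^2 - 7*w + 12) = w*(w - 3)*(w - 1)*(w - 4)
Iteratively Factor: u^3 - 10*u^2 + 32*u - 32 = (u - 4)*(u^2 - 6*u + 8) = (u - 4)^2*(u - 2)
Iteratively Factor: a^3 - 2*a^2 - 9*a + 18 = (a - 3)*(a^2 + a - 6) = (a - 3)*(a - 2)*(a + 3)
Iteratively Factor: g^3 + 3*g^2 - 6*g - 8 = (g + 4)*(g^2 - g - 2) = (g - 2)*(g + 4)*(g + 1)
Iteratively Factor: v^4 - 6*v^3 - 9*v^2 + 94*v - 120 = (v - 3)*(v^3 - 3*v^2 - 18*v + 40) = (v - 3)*(v + 4)*(v^2 - 7*v + 10) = (v - 5)*(v - 3)*(v + 4)*(v - 2)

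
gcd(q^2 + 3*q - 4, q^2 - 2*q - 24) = q + 4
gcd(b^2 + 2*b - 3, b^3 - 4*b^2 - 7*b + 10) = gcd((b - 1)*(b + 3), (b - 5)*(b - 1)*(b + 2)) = b - 1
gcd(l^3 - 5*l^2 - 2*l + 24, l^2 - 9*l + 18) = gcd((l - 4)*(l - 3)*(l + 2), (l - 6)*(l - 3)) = l - 3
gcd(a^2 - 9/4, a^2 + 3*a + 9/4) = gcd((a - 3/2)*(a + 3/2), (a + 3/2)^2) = a + 3/2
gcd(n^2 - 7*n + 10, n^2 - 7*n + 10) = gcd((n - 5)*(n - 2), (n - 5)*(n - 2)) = n^2 - 7*n + 10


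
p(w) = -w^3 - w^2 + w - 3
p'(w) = -3*w^2 - 2*w + 1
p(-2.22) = 0.79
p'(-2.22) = -9.35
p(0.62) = -3.00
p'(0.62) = -1.39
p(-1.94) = -1.40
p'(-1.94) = -6.41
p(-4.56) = 66.47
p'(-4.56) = -52.26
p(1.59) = -7.96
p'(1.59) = -9.76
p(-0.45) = -3.56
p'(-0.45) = 1.29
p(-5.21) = 106.07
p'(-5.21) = -70.01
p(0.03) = -2.97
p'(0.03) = 0.94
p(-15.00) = 3132.00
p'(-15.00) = -644.00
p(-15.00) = 3132.00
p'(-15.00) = -644.00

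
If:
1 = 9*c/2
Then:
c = 2/9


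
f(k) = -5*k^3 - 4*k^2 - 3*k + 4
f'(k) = -15*k^2 - 8*k - 3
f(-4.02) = 276.24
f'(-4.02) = -213.25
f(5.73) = -1085.18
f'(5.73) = -541.33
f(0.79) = -3.33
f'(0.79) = -18.68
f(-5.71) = 821.56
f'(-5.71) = -446.38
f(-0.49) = 5.10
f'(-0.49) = -2.68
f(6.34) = -1450.00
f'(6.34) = -656.65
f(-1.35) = 13.06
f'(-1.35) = -19.54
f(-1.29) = 11.95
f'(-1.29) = -17.64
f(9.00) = -3992.00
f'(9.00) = -1290.00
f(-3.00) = 112.00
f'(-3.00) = -114.00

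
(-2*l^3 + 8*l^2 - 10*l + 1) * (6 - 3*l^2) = 6*l^5 - 24*l^4 + 18*l^3 + 45*l^2 - 60*l + 6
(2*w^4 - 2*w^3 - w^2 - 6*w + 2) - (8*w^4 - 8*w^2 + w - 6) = -6*w^4 - 2*w^3 + 7*w^2 - 7*w + 8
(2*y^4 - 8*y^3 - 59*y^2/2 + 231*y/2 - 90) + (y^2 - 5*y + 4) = 2*y^4 - 8*y^3 - 57*y^2/2 + 221*y/2 - 86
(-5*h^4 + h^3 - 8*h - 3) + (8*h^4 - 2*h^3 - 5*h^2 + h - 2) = 3*h^4 - h^3 - 5*h^2 - 7*h - 5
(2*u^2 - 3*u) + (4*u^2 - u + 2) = 6*u^2 - 4*u + 2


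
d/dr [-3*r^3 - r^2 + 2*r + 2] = -9*r^2 - 2*r + 2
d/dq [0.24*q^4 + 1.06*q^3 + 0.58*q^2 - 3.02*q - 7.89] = 0.96*q^3 + 3.18*q^2 + 1.16*q - 3.02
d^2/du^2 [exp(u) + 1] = exp(u)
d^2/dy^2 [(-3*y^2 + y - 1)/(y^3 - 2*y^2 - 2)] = 2*(-3*y^6 + 3*y^5 - 12*y^4 - 22*y^3 + 36*y^2 - 18*y - 8)/(y^9 - 6*y^8 + 12*y^7 - 14*y^6 + 24*y^5 - 24*y^4 + 12*y^3 - 24*y^2 - 8)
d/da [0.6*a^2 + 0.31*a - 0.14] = 1.2*a + 0.31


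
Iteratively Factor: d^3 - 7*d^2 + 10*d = (d)*(d^2 - 7*d + 10) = d*(d - 2)*(d - 5)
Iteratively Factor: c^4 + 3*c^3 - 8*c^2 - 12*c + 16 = (c + 4)*(c^3 - c^2 - 4*c + 4) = (c + 2)*(c + 4)*(c^2 - 3*c + 2) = (c - 2)*(c + 2)*(c + 4)*(c - 1)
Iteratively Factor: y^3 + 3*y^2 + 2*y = (y)*(y^2 + 3*y + 2) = y*(y + 2)*(y + 1)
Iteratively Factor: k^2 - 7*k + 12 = (k - 4)*(k - 3)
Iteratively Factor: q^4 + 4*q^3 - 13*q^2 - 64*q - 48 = (q + 4)*(q^3 - 13*q - 12) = (q + 1)*(q + 4)*(q^2 - q - 12) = (q - 4)*(q + 1)*(q + 4)*(q + 3)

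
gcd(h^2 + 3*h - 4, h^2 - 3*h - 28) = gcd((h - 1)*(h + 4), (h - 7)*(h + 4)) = h + 4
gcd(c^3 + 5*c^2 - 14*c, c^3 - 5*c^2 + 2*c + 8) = c - 2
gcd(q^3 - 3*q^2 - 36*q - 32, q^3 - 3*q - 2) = q + 1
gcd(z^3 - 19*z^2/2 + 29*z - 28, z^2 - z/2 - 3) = z - 2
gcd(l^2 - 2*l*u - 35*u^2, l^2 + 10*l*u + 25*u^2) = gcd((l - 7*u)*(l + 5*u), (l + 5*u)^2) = l + 5*u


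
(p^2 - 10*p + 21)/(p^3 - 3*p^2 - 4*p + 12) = (p - 7)/(p^2 - 4)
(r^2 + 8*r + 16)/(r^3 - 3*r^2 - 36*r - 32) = (r + 4)/(r^2 - 7*r - 8)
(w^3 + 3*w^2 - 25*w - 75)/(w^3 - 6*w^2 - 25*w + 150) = (w + 3)/(w - 6)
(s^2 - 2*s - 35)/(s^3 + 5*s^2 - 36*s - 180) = (s - 7)/(s^2 - 36)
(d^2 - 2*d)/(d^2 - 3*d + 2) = d/(d - 1)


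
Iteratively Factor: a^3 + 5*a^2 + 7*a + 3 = (a + 1)*(a^2 + 4*a + 3) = (a + 1)*(a + 3)*(a + 1)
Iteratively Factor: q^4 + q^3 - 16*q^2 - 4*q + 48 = (q + 4)*(q^3 - 3*q^2 - 4*q + 12) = (q - 2)*(q + 4)*(q^2 - q - 6) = (q - 3)*(q - 2)*(q + 4)*(q + 2)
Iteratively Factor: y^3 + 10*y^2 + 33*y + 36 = (y + 3)*(y^2 + 7*y + 12) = (y + 3)^2*(y + 4)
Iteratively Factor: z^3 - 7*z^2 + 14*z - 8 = (z - 2)*(z^2 - 5*z + 4) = (z - 2)*(z - 1)*(z - 4)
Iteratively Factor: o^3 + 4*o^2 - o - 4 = (o + 4)*(o^2 - 1) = (o + 1)*(o + 4)*(o - 1)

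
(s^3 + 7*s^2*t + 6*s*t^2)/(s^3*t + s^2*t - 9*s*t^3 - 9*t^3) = s*(s^2 + 7*s*t + 6*t^2)/(t*(s^3 + s^2 - 9*s*t^2 - 9*t^2))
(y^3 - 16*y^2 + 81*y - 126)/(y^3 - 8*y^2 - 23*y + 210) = (y - 3)/(y + 5)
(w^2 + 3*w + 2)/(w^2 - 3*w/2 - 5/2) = 2*(w + 2)/(2*w - 5)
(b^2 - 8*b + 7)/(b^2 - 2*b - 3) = (-b^2 + 8*b - 7)/(-b^2 + 2*b + 3)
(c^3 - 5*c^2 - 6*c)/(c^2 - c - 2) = c*(c - 6)/(c - 2)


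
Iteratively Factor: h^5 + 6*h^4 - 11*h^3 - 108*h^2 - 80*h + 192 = (h - 1)*(h^4 + 7*h^3 - 4*h^2 - 112*h - 192) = (h - 1)*(h + 4)*(h^3 + 3*h^2 - 16*h - 48) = (h - 1)*(h + 3)*(h + 4)*(h^2 - 16) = (h - 1)*(h + 3)*(h + 4)^2*(h - 4)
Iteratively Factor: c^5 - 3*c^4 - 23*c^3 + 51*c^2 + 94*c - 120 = (c + 4)*(c^4 - 7*c^3 + 5*c^2 + 31*c - 30) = (c - 5)*(c + 4)*(c^3 - 2*c^2 - 5*c + 6) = (c - 5)*(c + 2)*(c + 4)*(c^2 - 4*c + 3) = (c - 5)*(c - 3)*(c + 2)*(c + 4)*(c - 1)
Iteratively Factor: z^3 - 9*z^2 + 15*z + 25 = (z - 5)*(z^2 - 4*z - 5) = (z - 5)^2*(z + 1)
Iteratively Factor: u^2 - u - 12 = (u - 4)*(u + 3)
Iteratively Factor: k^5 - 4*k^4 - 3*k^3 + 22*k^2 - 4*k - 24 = (k + 2)*(k^4 - 6*k^3 + 9*k^2 + 4*k - 12) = (k - 3)*(k + 2)*(k^3 - 3*k^2 + 4) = (k - 3)*(k - 2)*(k + 2)*(k^2 - k - 2) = (k - 3)*(k - 2)^2*(k + 2)*(k + 1)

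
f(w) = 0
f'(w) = 0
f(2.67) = 0.00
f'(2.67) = 0.00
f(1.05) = 0.00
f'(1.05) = 0.00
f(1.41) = 0.00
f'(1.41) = 0.00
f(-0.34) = 0.00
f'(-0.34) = 0.00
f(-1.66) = 0.00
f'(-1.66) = 0.00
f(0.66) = 0.00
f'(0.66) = 0.00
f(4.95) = 0.00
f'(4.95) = 0.00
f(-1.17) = 0.00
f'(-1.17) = 0.00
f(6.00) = 0.00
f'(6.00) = 0.00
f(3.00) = 0.00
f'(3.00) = 0.00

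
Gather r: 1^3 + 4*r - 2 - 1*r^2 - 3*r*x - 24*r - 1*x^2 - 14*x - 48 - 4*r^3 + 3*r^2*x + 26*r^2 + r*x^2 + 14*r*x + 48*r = -4*r^3 + r^2*(3*x + 25) + r*(x^2 + 11*x + 28) - x^2 - 14*x - 49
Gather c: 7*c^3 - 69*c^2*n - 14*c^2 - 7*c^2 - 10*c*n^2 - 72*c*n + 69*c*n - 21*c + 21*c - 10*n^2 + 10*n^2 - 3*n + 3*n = 7*c^3 + c^2*(-69*n - 21) + c*(-10*n^2 - 3*n)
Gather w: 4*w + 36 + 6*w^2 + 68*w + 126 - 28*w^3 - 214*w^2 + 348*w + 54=-28*w^3 - 208*w^2 + 420*w + 216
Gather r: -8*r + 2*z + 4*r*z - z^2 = r*(4*z - 8) - z^2 + 2*z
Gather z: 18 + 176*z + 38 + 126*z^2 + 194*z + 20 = 126*z^2 + 370*z + 76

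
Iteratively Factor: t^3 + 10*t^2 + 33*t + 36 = (t + 3)*(t^2 + 7*t + 12) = (t + 3)^2*(t + 4)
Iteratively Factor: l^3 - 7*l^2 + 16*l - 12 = (l - 2)*(l^2 - 5*l + 6) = (l - 2)^2*(l - 3)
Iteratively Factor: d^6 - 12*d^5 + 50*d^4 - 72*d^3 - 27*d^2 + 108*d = (d - 3)*(d^5 - 9*d^4 + 23*d^3 - 3*d^2 - 36*d) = d*(d - 3)*(d^4 - 9*d^3 + 23*d^2 - 3*d - 36) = d*(d - 3)^2*(d^3 - 6*d^2 + 5*d + 12) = d*(d - 3)^2*(d + 1)*(d^2 - 7*d + 12) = d*(d - 3)^3*(d + 1)*(d - 4)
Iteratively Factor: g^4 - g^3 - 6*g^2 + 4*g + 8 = (g + 2)*(g^3 - 3*g^2 + 4) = (g - 2)*(g + 2)*(g^2 - g - 2) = (g - 2)^2*(g + 2)*(g + 1)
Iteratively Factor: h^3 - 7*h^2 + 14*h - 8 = (h - 1)*(h^2 - 6*h + 8) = (h - 2)*(h - 1)*(h - 4)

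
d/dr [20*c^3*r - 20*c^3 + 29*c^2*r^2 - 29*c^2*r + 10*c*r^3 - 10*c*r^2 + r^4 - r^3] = 20*c^3 + 58*c^2*r - 29*c^2 + 30*c*r^2 - 20*c*r + 4*r^3 - 3*r^2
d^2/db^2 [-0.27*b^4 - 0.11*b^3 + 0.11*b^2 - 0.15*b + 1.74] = -3.24*b^2 - 0.66*b + 0.22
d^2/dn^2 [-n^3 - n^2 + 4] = -6*n - 2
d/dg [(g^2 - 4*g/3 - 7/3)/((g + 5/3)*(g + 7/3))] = 48*(9*g^2 + 21*g + 7)/(81*g^4 + 648*g^3 + 1926*g^2 + 2520*g + 1225)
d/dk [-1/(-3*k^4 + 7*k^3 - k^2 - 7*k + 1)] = (-12*k^3 + 21*k^2 - 2*k - 7)/(3*k^4 - 7*k^3 + k^2 + 7*k - 1)^2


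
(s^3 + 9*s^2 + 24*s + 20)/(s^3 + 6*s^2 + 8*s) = (s^2 + 7*s + 10)/(s*(s + 4))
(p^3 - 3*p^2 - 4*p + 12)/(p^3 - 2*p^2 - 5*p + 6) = (p - 2)/(p - 1)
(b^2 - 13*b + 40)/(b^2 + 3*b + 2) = (b^2 - 13*b + 40)/(b^2 + 3*b + 2)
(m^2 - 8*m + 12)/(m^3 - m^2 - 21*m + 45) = (m^2 - 8*m + 12)/(m^3 - m^2 - 21*m + 45)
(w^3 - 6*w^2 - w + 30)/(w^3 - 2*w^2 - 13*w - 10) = (w - 3)/(w + 1)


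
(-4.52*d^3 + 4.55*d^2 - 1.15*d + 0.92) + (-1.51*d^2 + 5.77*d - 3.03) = -4.52*d^3 + 3.04*d^2 + 4.62*d - 2.11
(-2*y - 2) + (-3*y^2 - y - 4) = -3*y^2 - 3*y - 6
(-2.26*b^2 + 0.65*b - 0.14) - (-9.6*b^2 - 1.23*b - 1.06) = 7.34*b^2 + 1.88*b + 0.92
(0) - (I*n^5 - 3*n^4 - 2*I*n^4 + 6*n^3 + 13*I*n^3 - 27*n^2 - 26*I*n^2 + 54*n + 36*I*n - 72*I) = -I*n^5 + 3*n^4 + 2*I*n^4 - 6*n^3 - 13*I*n^3 + 27*n^2 + 26*I*n^2 - 54*n - 36*I*n + 72*I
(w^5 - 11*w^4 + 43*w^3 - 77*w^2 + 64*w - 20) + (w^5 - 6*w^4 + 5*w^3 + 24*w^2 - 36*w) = 2*w^5 - 17*w^4 + 48*w^3 - 53*w^2 + 28*w - 20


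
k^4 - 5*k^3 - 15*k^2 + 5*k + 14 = (k - 7)*(k - 1)*(k + 1)*(k + 2)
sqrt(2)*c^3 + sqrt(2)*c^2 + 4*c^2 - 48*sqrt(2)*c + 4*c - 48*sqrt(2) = (c - 4*sqrt(2))*(c + 6*sqrt(2))*(sqrt(2)*c + sqrt(2))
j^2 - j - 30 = (j - 6)*(j + 5)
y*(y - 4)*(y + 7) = y^3 + 3*y^2 - 28*y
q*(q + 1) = q^2 + q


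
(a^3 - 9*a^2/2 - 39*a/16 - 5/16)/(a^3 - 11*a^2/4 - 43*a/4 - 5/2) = (a + 1/4)/(a + 2)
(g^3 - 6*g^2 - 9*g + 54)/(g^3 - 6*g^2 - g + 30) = (g^2 - 3*g - 18)/(g^2 - 3*g - 10)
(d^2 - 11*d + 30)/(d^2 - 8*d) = (d^2 - 11*d + 30)/(d*(d - 8))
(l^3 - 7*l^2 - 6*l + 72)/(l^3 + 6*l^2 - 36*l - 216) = (l^2 - l - 12)/(l^2 + 12*l + 36)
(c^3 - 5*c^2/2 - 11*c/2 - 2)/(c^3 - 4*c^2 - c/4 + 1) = 2*(c + 1)/(2*c - 1)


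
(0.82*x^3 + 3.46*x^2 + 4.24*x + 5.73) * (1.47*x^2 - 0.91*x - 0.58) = 1.2054*x^5 + 4.34*x^4 + 2.6086*x^3 + 2.5579*x^2 - 7.6735*x - 3.3234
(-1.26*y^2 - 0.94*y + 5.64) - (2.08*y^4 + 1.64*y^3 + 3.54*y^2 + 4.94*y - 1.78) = -2.08*y^4 - 1.64*y^3 - 4.8*y^2 - 5.88*y + 7.42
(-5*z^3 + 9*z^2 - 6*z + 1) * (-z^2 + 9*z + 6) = 5*z^5 - 54*z^4 + 57*z^3 - z^2 - 27*z + 6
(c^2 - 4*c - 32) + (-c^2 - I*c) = -4*c - I*c - 32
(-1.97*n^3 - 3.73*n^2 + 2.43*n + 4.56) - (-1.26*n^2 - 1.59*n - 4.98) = -1.97*n^3 - 2.47*n^2 + 4.02*n + 9.54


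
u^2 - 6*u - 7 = (u - 7)*(u + 1)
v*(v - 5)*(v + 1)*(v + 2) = v^4 - 2*v^3 - 13*v^2 - 10*v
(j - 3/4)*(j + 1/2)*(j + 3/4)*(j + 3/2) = j^4 + 2*j^3 + 3*j^2/16 - 9*j/8 - 27/64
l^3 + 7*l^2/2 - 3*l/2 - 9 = (l - 3/2)*(l + 2)*(l + 3)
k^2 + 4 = (k - 2*I)*(k + 2*I)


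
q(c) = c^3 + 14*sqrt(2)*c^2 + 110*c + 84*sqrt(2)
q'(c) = 3*c^2 + 28*sqrt(2)*c + 110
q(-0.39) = 78.85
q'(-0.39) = 95.01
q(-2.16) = -36.51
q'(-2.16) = 38.47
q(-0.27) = 90.52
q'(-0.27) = 99.53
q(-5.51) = -53.49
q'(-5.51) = -17.10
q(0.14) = 134.58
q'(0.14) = 115.60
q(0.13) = 133.43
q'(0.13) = 115.20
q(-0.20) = 97.58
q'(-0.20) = 102.20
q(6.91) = 2154.20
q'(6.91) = 526.87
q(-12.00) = -78.15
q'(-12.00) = 66.82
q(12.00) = 6017.85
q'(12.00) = 1017.18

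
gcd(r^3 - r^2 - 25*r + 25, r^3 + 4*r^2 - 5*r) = r^2 + 4*r - 5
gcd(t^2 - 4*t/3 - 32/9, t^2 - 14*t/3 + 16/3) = t - 8/3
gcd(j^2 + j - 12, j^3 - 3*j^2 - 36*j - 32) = j + 4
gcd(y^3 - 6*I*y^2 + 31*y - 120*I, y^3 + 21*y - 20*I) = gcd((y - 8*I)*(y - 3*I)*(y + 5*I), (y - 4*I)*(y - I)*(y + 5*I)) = y + 5*I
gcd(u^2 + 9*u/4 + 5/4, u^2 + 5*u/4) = u + 5/4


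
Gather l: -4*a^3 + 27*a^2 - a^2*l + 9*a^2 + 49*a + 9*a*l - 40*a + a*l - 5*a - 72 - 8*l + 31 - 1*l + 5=-4*a^3 + 36*a^2 + 4*a + l*(-a^2 + 10*a - 9) - 36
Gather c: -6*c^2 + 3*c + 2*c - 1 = -6*c^2 + 5*c - 1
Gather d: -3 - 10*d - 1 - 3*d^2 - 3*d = -3*d^2 - 13*d - 4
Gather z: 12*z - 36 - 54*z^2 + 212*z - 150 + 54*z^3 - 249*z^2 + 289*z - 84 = 54*z^3 - 303*z^2 + 513*z - 270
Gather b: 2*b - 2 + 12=2*b + 10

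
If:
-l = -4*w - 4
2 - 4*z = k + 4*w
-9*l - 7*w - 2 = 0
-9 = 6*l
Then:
No Solution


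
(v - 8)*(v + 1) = v^2 - 7*v - 8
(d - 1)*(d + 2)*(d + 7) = d^3 + 8*d^2 + 5*d - 14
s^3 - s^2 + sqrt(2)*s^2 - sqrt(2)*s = s*(s - 1)*(s + sqrt(2))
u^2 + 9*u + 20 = (u + 4)*(u + 5)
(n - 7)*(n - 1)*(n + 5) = n^3 - 3*n^2 - 33*n + 35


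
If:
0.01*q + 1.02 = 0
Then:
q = -102.00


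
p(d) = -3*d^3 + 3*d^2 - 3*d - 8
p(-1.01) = 1.18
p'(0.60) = -2.64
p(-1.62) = 17.49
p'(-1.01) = -18.24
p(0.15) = -8.39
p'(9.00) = -678.00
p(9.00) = -1979.00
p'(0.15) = -2.30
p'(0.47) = -2.17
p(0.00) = -8.00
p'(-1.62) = -36.34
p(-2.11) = 39.87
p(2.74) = -55.41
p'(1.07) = -6.88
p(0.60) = -9.37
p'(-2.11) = -55.73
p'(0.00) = -3.00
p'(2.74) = -54.13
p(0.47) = -9.06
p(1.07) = -11.45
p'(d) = -9*d^2 + 6*d - 3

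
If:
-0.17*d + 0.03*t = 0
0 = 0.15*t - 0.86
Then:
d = 1.01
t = 5.73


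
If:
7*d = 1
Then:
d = 1/7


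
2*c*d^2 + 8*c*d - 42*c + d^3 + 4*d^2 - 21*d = (2*c + d)*(d - 3)*(d + 7)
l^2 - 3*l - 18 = (l - 6)*(l + 3)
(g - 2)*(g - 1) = g^2 - 3*g + 2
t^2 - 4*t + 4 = (t - 2)^2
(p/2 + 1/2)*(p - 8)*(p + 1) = p^3/2 - 3*p^2 - 15*p/2 - 4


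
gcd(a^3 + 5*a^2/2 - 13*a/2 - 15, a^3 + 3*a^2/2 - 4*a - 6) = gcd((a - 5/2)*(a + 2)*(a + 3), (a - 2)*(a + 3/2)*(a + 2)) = a + 2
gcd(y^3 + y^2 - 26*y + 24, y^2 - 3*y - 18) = 1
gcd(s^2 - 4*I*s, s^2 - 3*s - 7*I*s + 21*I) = 1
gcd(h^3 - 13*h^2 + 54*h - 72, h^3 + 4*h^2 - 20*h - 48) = h - 4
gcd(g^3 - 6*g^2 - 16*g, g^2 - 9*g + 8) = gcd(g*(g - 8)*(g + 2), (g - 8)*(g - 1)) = g - 8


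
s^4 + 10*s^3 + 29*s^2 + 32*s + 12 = (s + 1)^2*(s + 2)*(s + 6)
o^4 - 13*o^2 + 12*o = o*(o - 3)*(o - 1)*(o + 4)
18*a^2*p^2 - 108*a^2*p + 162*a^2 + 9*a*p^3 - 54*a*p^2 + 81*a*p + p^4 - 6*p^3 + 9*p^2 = (3*a + p)*(6*a + p)*(p - 3)^2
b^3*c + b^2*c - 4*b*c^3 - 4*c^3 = (b - 2*c)*(b + 2*c)*(b*c + c)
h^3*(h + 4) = h^4 + 4*h^3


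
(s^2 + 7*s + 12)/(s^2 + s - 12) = (s + 3)/(s - 3)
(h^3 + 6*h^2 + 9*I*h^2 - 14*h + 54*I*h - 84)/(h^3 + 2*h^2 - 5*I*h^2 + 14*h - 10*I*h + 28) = (h^2 + h*(6 + 7*I) + 42*I)/(h^2 + h*(2 - 7*I) - 14*I)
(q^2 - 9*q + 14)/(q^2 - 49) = (q - 2)/(q + 7)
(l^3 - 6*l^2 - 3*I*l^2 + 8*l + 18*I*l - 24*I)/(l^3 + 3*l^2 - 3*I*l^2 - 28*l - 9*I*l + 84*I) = (l - 2)/(l + 7)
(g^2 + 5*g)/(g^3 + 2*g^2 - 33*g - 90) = g/(g^2 - 3*g - 18)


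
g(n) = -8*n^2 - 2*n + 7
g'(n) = -16*n - 2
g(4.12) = -137.04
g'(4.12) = -67.92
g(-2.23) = -28.32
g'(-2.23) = 33.68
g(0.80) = 0.28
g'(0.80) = -14.80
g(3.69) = -109.31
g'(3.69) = -61.04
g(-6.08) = -276.57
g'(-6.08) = 95.28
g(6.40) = -333.48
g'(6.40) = -104.40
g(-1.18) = -1.78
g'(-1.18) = 16.88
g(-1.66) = -11.72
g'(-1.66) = 24.56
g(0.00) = 7.00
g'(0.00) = -2.00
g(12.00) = -1169.00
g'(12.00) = -194.00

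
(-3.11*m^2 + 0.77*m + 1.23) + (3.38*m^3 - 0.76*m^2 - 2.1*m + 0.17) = 3.38*m^3 - 3.87*m^2 - 1.33*m + 1.4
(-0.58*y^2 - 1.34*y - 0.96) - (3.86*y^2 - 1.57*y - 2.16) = -4.44*y^2 + 0.23*y + 1.2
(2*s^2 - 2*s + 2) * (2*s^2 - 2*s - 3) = 4*s^4 - 8*s^3 + 2*s^2 + 2*s - 6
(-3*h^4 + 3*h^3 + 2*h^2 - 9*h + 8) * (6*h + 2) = -18*h^5 + 12*h^4 + 18*h^3 - 50*h^2 + 30*h + 16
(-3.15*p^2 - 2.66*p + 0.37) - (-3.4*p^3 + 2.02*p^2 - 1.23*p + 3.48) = 3.4*p^3 - 5.17*p^2 - 1.43*p - 3.11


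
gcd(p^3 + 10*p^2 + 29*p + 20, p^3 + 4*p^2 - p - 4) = p^2 + 5*p + 4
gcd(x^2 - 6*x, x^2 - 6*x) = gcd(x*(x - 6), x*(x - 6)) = x^2 - 6*x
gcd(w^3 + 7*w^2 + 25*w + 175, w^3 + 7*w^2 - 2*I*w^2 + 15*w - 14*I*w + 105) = w^2 + w*(7 - 5*I) - 35*I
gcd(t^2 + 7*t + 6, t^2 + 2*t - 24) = t + 6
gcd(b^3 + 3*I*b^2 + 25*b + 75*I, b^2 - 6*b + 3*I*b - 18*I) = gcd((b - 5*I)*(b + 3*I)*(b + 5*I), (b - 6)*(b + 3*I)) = b + 3*I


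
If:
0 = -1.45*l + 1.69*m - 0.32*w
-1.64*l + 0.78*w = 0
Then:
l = 0.475609756097561*w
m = 0.597416654639919*w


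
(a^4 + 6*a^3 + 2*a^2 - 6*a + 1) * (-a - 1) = -a^5 - 7*a^4 - 8*a^3 + 4*a^2 + 5*a - 1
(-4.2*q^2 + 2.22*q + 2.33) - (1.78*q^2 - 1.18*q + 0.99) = -5.98*q^2 + 3.4*q + 1.34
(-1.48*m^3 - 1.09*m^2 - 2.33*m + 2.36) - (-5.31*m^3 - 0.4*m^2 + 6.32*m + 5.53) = 3.83*m^3 - 0.69*m^2 - 8.65*m - 3.17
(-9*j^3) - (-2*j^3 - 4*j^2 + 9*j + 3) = -7*j^3 + 4*j^2 - 9*j - 3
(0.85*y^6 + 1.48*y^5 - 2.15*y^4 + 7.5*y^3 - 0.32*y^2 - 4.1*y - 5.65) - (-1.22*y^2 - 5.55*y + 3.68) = 0.85*y^6 + 1.48*y^5 - 2.15*y^4 + 7.5*y^3 + 0.9*y^2 + 1.45*y - 9.33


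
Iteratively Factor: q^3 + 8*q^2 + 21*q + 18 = (q + 3)*(q^2 + 5*q + 6) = (q + 2)*(q + 3)*(q + 3)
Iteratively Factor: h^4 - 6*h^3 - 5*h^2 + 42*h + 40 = (h - 5)*(h^3 - h^2 - 10*h - 8) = (h - 5)*(h + 1)*(h^2 - 2*h - 8) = (h - 5)*(h + 1)*(h + 2)*(h - 4)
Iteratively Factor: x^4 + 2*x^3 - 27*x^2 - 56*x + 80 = (x + 4)*(x^3 - 2*x^2 - 19*x + 20) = (x - 5)*(x + 4)*(x^2 + 3*x - 4) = (x - 5)*(x + 4)^2*(x - 1)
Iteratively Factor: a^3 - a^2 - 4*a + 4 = (a - 1)*(a^2 - 4) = (a - 2)*(a - 1)*(a + 2)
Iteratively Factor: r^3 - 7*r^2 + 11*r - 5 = (r - 1)*(r^2 - 6*r + 5) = (r - 5)*(r - 1)*(r - 1)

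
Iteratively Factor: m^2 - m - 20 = (m + 4)*(m - 5)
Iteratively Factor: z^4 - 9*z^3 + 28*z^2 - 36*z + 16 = (z - 4)*(z^3 - 5*z^2 + 8*z - 4) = (z - 4)*(z - 1)*(z^2 - 4*z + 4) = (z - 4)*(z - 2)*(z - 1)*(z - 2)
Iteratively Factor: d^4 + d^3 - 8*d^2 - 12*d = (d)*(d^3 + d^2 - 8*d - 12) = d*(d - 3)*(d^2 + 4*d + 4) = d*(d - 3)*(d + 2)*(d + 2)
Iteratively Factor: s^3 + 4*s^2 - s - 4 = (s + 1)*(s^2 + 3*s - 4) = (s + 1)*(s + 4)*(s - 1)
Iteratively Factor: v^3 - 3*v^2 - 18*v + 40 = (v + 4)*(v^2 - 7*v + 10) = (v - 5)*(v + 4)*(v - 2)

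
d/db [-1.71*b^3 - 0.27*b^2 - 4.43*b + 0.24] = -5.13*b^2 - 0.54*b - 4.43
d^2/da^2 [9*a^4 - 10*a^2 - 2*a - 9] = 108*a^2 - 20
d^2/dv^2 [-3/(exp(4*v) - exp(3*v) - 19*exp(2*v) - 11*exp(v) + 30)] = 3*(2*(-4*exp(3*v) + 3*exp(2*v) + 38*exp(v) + 11)^2*exp(v) + (16*exp(3*v) - 9*exp(2*v) - 76*exp(v) - 11)*(-exp(4*v) + exp(3*v) + 19*exp(2*v) + 11*exp(v) - 30))*exp(v)/(-exp(4*v) + exp(3*v) + 19*exp(2*v) + 11*exp(v) - 30)^3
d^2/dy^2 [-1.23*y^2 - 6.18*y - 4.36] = -2.46000000000000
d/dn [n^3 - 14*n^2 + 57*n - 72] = 3*n^2 - 28*n + 57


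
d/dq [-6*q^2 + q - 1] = 1 - 12*q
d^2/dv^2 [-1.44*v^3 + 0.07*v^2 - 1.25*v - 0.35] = 0.14 - 8.64*v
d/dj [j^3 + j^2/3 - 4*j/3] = 3*j^2 + 2*j/3 - 4/3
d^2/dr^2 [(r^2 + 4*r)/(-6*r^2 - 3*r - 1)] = 2*(-126*r^3 + 18*r^2 + 72*r + 11)/(216*r^6 + 324*r^5 + 270*r^4 + 135*r^3 + 45*r^2 + 9*r + 1)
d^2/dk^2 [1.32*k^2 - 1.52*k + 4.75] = 2.64000000000000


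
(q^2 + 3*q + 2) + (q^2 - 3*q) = 2*q^2 + 2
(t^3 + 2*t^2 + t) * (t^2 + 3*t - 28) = t^5 + 5*t^4 - 21*t^3 - 53*t^2 - 28*t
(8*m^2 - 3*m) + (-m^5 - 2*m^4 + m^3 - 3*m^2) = -m^5 - 2*m^4 + m^3 + 5*m^2 - 3*m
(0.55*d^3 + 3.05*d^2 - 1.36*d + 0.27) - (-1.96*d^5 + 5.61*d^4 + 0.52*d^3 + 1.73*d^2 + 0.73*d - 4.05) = 1.96*d^5 - 5.61*d^4 + 0.03*d^3 + 1.32*d^2 - 2.09*d + 4.32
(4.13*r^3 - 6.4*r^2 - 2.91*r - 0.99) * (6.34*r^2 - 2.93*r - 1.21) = 26.1842*r^5 - 52.6769*r^4 - 4.6947*r^3 + 9.9937*r^2 + 6.4218*r + 1.1979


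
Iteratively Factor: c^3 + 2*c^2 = (c + 2)*(c^2) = c*(c + 2)*(c)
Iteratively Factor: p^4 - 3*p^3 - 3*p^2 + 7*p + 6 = (p + 1)*(p^3 - 4*p^2 + p + 6) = (p - 3)*(p + 1)*(p^2 - p - 2) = (p - 3)*(p - 2)*(p + 1)*(p + 1)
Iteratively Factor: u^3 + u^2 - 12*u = (u - 3)*(u^2 + 4*u) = (u - 3)*(u + 4)*(u)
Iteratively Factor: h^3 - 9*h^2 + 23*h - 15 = (h - 3)*(h^2 - 6*h + 5) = (h - 3)*(h - 1)*(h - 5)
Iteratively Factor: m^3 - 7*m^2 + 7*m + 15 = (m - 5)*(m^2 - 2*m - 3) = (m - 5)*(m + 1)*(m - 3)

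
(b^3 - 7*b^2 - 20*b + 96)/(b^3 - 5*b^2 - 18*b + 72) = (b - 8)/(b - 6)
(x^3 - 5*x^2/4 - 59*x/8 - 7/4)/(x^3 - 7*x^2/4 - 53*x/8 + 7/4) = (4*x + 1)/(4*x - 1)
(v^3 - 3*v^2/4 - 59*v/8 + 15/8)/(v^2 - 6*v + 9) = (8*v^2 + 18*v - 5)/(8*(v - 3))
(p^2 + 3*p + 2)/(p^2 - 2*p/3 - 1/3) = 3*(p^2 + 3*p + 2)/(3*p^2 - 2*p - 1)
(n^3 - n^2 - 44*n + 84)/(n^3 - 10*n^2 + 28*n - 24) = (n + 7)/(n - 2)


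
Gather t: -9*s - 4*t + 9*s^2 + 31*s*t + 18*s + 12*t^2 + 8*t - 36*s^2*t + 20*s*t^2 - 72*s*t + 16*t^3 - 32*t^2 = 9*s^2 + 9*s + 16*t^3 + t^2*(20*s - 20) + t*(-36*s^2 - 41*s + 4)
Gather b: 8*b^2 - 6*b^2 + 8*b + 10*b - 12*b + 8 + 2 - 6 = 2*b^2 + 6*b + 4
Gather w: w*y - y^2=w*y - y^2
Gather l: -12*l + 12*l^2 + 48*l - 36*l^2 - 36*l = -24*l^2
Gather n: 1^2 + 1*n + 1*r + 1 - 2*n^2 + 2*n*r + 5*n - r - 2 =-2*n^2 + n*(2*r + 6)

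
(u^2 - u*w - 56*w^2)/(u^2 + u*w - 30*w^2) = (u^2 - u*w - 56*w^2)/(u^2 + u*w - 30*w^2)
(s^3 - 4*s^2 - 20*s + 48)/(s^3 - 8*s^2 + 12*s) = (s + 4)/s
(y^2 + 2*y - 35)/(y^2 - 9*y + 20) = (y + 7)/(y - 4)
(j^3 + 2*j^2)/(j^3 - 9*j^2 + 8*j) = j*(j + 2)/(j^2 - 9*j + 8)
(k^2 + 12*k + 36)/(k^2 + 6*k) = (k + 6)/k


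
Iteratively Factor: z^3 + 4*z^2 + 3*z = (z + 1)*(z^2 + 3*z) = z*(z + 1)*(z + 3)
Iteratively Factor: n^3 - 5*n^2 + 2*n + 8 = (n - 2)*(n^2 - 3*n - 4) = (n - 2)*(n + 1)*(n - 4)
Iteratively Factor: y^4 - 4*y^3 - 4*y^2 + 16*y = (y)*(y^3 - 4*y^2 - 4*y + 16) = y*(y + 2)*(y^2 - 6*y + 8) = y*(y - 2)*(y + 2)*(y - 4)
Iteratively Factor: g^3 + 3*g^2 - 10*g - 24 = (g + 4)*(g^2 - g - 6) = (g + 2)*(g + 4)*(g - 3)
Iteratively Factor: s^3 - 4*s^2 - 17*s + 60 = (s + 4)*(s^2 - 8*s + 15) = (s - 5)*(s + 4)*(s - 3)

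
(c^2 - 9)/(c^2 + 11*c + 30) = (c^2 - 9)/(c^2 + 11*c + 30)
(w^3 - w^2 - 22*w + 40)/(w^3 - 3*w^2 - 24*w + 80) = (w - 2)/(w - 4)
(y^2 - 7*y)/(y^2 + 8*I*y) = (y - 7)/(y + 8*I)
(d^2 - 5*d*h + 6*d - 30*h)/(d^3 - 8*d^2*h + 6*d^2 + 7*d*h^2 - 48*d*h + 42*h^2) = (d - 5*h)/(d^2 - 8*d*h + 7*h^2)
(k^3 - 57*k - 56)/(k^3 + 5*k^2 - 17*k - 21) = (k - 8)/(k - 3)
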